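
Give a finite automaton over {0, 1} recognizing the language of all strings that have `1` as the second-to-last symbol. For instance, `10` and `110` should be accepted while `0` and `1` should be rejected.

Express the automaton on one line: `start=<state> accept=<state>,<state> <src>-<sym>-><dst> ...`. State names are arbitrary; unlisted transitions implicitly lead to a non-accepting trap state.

start=A accept=F,G A-0->B A-1->C B-0->D B-1->E C-0->F C-1->G D-0->D D-1->E E-0->F E-1->G F-0->D F-1->E G-0->F G-1->G

A DFA must remember the last 2 symbols (since which symbol is second-to-last isn't known until the input ends). Use one state per possible window of the last ≤2 symbols; accept from those whose window starts with `1`.
7 states suffice.
       0  1 
>  A   B  C 
   B   D  E 
   C   F  G 
   D   D  E 
   E   F  G 
 * F   D  E 
 * G   F  G 
(> = start, * = accepting)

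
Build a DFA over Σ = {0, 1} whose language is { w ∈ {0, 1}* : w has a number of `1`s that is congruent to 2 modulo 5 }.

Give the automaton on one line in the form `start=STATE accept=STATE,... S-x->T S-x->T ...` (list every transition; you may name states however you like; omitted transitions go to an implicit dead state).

Keep the running count of `1`s modulo 5: each `1` advances along the cycle A → B → C → D → E → A while other symbols loop. Accept at C.
A 5-state machine:
       0  1 
>  A   A  B 
   B   B  C 
 * C   C  D 
   D   D  E 
   E   E  A 
(> = start, * = accepting)

start=A accept=C A-0->A A-1->B B-0->B B-1->C C-0->C C-1->D D-0->D D-1->E E-0->E E-1->A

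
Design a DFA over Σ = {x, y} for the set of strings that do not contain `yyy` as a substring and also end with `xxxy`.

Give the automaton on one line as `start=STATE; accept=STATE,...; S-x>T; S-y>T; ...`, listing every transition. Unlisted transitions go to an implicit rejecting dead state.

Handle the two conditions separately and then intersect. One (4 states) tracks partial matches of the forbidden pattern `yyy`; the other (5 states) tracks how much of the suffix `xxxy` has currently been matched. Each combined state is a pair, one component from each; accept when both components accept. Minimizing collapses redundant product states.
With 8 states:
       x  y 
>  A   B  C 
   B   D  C 
   C   B  E 
   D   F  C 
   E   B  G 
   F   F  H 
   G   G  G 
 * H   B  E 
(> = start, * = accepting)

start=A; accept=H; A-x>B; A-y>C; B-x>D; B-y>C; C-x>B; C-y>E; D-x>F; D-y>C; E-x>B; E-y>G; F-x>F; F-y>H; G-x>G; G-y>G; H-x>B; H-y>E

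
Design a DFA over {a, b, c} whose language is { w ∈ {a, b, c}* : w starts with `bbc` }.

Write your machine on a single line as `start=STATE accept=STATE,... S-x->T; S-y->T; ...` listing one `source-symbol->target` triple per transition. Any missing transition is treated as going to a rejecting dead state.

start=q0; accept=q3; q0-a->q4; q0-b->q1; q0-c->q4; q1-a->q4; q1-b->q2; q1-c->q4; q2-a->q4; q2-b->q4; q2-c->q3; q3-a->q3; q3-b->q3; q3-c->q3; q4-a->q4; q4-b->q4; q4-c->q4

Walk along `bbc` while the input agrees: from q0 take `b` to q1, and so on. Any deviation drops to the rejecting sink q4. Once q3 is reached the prefix is confirmed and every continuation is accepted.
5 states suffice.
        a   b   c  
>  q0   q4  q1  q4 
   q1   q4  q2  q4 
   q2   q4  q4  q3 
 * q3   q3  q3  q3 
   q4   q4  q4  q4 
(> = start, * = accepting)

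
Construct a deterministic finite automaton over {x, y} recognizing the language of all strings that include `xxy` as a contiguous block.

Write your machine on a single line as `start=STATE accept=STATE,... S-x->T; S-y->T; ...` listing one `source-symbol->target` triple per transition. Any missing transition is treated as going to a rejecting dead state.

start=A; accept=D; A-x->B; A-y->A; B-x->C; B-y->A; C-x->C; C-y->D; D-x->D; D-y->D

States A..C record the length of the longest prefix of `xxy` that matches the current input suffix. Reaching D means `xxy` has been seen, and we stay there forever. Accept from D.
       x  y 
>  A   B  A 
   B   C  A 
   C   C  D 
 * D   D  D 
(> = start, * = accepting)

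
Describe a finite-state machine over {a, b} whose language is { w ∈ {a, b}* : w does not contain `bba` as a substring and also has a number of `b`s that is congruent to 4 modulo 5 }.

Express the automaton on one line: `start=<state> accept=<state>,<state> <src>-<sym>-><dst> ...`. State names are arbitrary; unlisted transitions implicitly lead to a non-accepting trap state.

start=q0 accept=q8,q13,q14 q0-a->q0 q0-b->q1 q1-a->q2 q1-b->q3 q2-a->q2 q2-b->q4 q3-a->q5 q3-b->q6 q4-a->q7 q4-b->q6 q5-a->q5 q5-b->q5 q6-a->q5 q6-b->q8 q7-a->q7 q7-b->q9 q8-a->q5 q8-b->q10 q9-a->q11 q9-b->q8 q10-a->q5 q10-b->q12 q11-a->q11 q11-b->q13 q12-a->q5 q12-b->q3 q13-a->q14 q13-b->q10 q14-a->q14 q14-b->q15 q15-a->q0 q15-b->q12

Build one automaton per condition and run them in lockstep. The first has 4 states tracking partial matches of the forbidden pattern `bba`; the second has 5 states tracking the count of `b`s modulo 5. A product state is a pair (one from each), accepting exactly when both do. After merging equivalent states the machine shrinks.
A 16-state machine:
          a    b  
>  q0     q0   q1 
   q1     q2   q3 
   q2     q2   q4 
   q3     q5   q6 
   q4     q7   q6 
   q5     q5   q5 
   q6     q5   q8 
   q7     q7   q9 
 * q8     q5  q10 
   q9    q11   q8 
   q10    q5  q12 
   q11   q11  q13 
   q12    q5   q3 
 * q13   q14  q10 
 * q14   q14  q15 
   q15    q0  q12 
(> = start, * = accepting)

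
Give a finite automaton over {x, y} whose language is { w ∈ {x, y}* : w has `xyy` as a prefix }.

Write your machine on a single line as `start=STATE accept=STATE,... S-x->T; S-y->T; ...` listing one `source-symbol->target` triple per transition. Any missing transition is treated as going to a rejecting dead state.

start=q0; accept=q3; q0-x->q1; q0-y->q4; q1-x->q4; q1-y->q2; q2-x->q4; q2-y->q3; q3-x->q3; q3-y->q3; q4-x->q4; q4-y->q4

Check the first 3 symbols one by one: q0 through q2 record how many have matched `xyy` so far; any wrong symbol goes to the dead state q4. After all 3 match we enter the accepting sink q3.
        x   y  
>  q0   q1  q4 
   q1   q4  q2 
   q2   q4  q3 
 * q3   q3  q3 
   q4   q4  q4 
(> = start, * = accepting)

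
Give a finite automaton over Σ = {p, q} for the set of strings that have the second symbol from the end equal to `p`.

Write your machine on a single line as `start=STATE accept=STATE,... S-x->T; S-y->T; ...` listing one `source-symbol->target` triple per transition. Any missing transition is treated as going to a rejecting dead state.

A DFA must remember the last 2 symbols (since which symbol is second-to-last isn't known until the input ends). Use one state per possible window of the last ≤2 symbols; accept from those whose window starts with `p`.
7 states suffice.
        p   q  
>  S0   S1  S2 
   S1   S3  S4 
   S2   S5  S6 
 * S3   S3  S4 
 * S4   S5  S6 
   S5   S3  S4 
   S6   S5  S6 
(> = start, * = accepting)

start=S0; accept=S3,S4; S0-p->S1; S0-q->S2; S1-p->S3; S1-q->S4; S2-p->S5; S2-q->S6; S3-p->S3; S3-q->S4; S4-p->S5; S4-q->S6; S5-p->S3; S5-q->S4; S6-p->S5; S6-q->S6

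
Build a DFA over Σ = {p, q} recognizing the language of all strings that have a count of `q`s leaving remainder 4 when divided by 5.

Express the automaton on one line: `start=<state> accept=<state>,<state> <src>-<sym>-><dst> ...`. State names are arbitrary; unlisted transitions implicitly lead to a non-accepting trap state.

start=S0 accept=S4 S0-p->S0 S0-q->S1 S1-p->S1 S1-q->S2 S2-p->S2 S2-q->S3 S3-p->S3 S3-q->S4 S4-p->S4 S4-q->S0

Keep the running count of `q`s modulo 5: each `q` advances along the cycle S0 → S1 → S2 → S3 → S4 → S0 while other symbols loop. Accept at S4.
A 5-state machine:
        p   q  
>  S0   S0  S1 
   S1   S1  S2 
   S2   S2  S3 
   S3   S3  S4 
 * S4   S4  S0 
(> = start, * = accepting)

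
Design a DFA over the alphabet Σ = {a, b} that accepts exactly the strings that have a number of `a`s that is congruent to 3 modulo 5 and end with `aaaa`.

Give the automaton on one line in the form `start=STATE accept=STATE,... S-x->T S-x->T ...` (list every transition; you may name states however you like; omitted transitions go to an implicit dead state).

Handle the two conditions separately and then intersect. The first has 5 states tracking the count of `a`s modulo 5; the second has 5 states tracking how much of the suffix `aaaa` has currently been matched. A product state is a pair (one from each), accepting exactly when both do. Equivalent product states are then merged.
A 9-state machine:
        a   b  
>  s0   s1  s0 
   s1   s2  s1 
   s2   s3  s2 
   s3   s4  s3 
   s4   s5  s4 
   s5   s6  s0 
   s6   s7  s1 
   s7   s8  s2 
 * s8   s4  s3 
(> = start, * = accepting)

start=s0 accept=s8 s0-a->s1 s0-b->s0 s1-a->s2 s1-b->s1 s2-a->s3 s2-b->s2 s3-a->s4 s3-b->s3 s4-a->s5 s4-b->s4 s5-a->s6 s5-b->s0 s6-a->s7 s6-b->s1 s7-a->s8 s7-b->s2 s8-a->s4 s8-b->s3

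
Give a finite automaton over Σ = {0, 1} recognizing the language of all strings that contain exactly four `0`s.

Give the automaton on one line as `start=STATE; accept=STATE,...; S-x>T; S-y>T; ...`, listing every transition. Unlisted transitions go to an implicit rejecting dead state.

Only the number of `0`s matters, and only up to 5. Make a chain q0 → q1 → q2 → q3 → q4 → q5 advanced by each `0` (with q5 absorbing); every other symbol self-loops. The accepting set is {q4}.
A 6-state machine:
        0   1  
>  q0   q1  q0 
   q1   q2  q1 
   q2   q3  q2 
   q3   q4  q3 
 * q4   q5  q4 
   q5   q5  q5 
(> = start, * = accepting)

start=q0; accept=q4; q0-0>q1; q0-1>q0; q1-0>q2; q1-1>q1; q2-0>q3; q2-1>q2; q3-0>q4; q3-1>q3; q4-0>q5; q4-1>q4; q5-0>q5; q5-1>q5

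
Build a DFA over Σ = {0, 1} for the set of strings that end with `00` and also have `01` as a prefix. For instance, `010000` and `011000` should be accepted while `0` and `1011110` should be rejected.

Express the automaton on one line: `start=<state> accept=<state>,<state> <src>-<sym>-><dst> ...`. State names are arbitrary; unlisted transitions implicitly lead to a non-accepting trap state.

Run two small machines in parallel and take their product. The first has 3 states tracking how much of the suffix `00` has currently been matched; the second has 4 states tracking whether the input so far still matches the prefix `01`. A product state is a pair (one from each), accepting exactly when both do. After merging equivalent states the machine shrinks.
6 states suffice.
       0  1 
>  A   B  C 
   B   C  D 
   C   C  C 
   D   E  D 
   E   F  D 
 * F   F  D 
(> = start, * = accepting)

start=A accept=F A-0->B A-1->C B-0->C B-1->D C-0->C C-1->C D-0->E D-1->D E-0->F E-1->D F-0->F F-1->D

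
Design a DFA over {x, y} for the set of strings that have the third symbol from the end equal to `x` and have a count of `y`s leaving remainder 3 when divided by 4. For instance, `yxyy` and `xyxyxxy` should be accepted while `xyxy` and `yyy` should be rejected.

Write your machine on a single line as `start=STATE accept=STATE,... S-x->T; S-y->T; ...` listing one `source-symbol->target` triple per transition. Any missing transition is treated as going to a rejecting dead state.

Run two small machines in parallel and take their product. One (15 states) tracks the last 3 symbols read; the other (4 states) tracks the count of `y`s modulo 4. Each combined state is a pair, one component from each; accept when both components accept. Equivalent product states are then merged.
A 15-state machine:
       x  y 
>  A   A  B 
   B   C  D 
   C   C  E 
   D   F  G 
   E   F  H 
   F   I  J 
   G   K  A 
 * H   K  A 
   I   I  L 
   J   M  A 
   K   N  A 
 * L   M  A 
 * M   N  A 
   N   O  A 
 * O   O  A 
(> = start, * = accepting)

start=A; accept=H,L,M,O; A-x->A; A-y->B; B-x->C; B-y->D; C-x->C; C-y->E; D-x->F; D-y->G; E-x->F; E-y->H; F-x->I; F-y->J; G-x->K; G-y->A; H-x->K; H-y->A; I-x->I; I-y->L; J-x->M; J-y->A; K-x->N; K-y->A; L-x->M; L-y->A; M-x->N; M-y->A; N-x->O; N-y->A; O-x->O; O-y->A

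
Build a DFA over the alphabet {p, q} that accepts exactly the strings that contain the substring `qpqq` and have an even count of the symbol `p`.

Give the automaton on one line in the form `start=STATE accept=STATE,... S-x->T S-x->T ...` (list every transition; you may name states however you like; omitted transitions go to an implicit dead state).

start=S0 accept=S9 S0-p->S1 S0-q->S2 S1-p->S0 S1-q->S3 S2-p->S4 S2-q->S2 S3-p->S5 S3-q->S3 S4-p->S0 S4-q->S6 S5-p->S1 S5-q->S7 S6-p->S5 S6-q->S8 S7-p->S4 S7-q->S9 S8-p->S9 S8-q->S8 S9-p->S8 S9-q->S9

Handle the two conditions separately and then intersect. One (5 states) tracks whether and how much of `qpqq` has been seen; the other (2 states) tracks the count of `p`s modulo 2. Each combined state is a pair, one component from each; accept when both components accept.
A 10-state machine:
        p   q  
>  S0   S1  S2 
   S1   S0  S3 
   S2   S4  S2 
   S3   S5  S3 
   S4   S0  S6 
   S5   S1  S7 
   S6   S5  S8 
   S7   S4  S9 
   S8   S9  S8 
 * S9   S8  S9 
(> = start, * = accepting)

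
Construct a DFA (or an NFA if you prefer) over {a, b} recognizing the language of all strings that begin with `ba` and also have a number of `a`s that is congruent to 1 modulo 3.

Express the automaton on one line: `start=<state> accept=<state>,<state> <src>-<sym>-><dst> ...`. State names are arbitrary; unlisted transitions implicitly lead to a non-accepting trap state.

start=s0 accept=s3 s0-a->s1 s0-b->s2 s1-a->s1 s1-b->s1 s2-a->s3 s2-b->s1 s3-a->s4 s3-b->s3 s4-a->s5 s4-b->s4 s5-a->s3 s5-b->s5

Handle the two conditions separately and then intersect. The first has 4 states tracking whether the input so far still matches the prefix `ba`; the second has 3 states tracking the count of `a`s modulo 3. A product state is a pair (one from each), accepting exactly when both do. Minimizing collapses redundant product states.
With 6 states:
        a   b  
>  s0   s1  s2 
   s1   s1  s1 
   s2   s3  s1 
 * s3   s4  s3 
   s4   s5  s4 
   s5   s3  s5 
(> = start, * = accepting)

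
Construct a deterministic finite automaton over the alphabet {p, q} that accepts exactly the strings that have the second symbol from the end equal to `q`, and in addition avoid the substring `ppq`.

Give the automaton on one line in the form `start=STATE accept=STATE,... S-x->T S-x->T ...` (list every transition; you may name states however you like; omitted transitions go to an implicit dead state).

Run two small machines in parallel and take their product. The first has 7 states tracking the last 2 symbols read; the second has 4 states tracking partial matches of the forbidden pattern `ppq`. A product state is a pair (one from each), accepting exactly when both do.
An 11-state machine:
          p    q  
>  S0     S1   S2 
   S1     S3   S4 
   S2     S5   S6 
   S3     S3   S7 
   S4     S5   S6 
 * S5     S3   S4 
 * S6     S5   S6 
   S7     S8   S9 
   S8    S10   S7 
   S9     S8   S9 
   S10   S10   S7 
(> = start, * = accepting)

start=S0 accept=S5,S6 S0-p->S1 S0-q->S2 S1-p->S3 S1-q->S4 S2-p->S5 S2-q->S6 S3-p->S3 S3-q->S7 S4-p->S5 S4-q->S6 S5-p->S3 S5-q->S4 S6-p->S5 S6-q->S6 S7-p->S8 S7-q->S9 S8-p->S10 S8-q->S7 S9-p->S8 S9-q->S9 S10-p->S10 S10-q->S7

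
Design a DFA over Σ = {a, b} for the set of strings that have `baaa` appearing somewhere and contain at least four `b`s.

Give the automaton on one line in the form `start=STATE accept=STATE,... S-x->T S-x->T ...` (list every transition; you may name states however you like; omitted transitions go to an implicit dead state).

start=S0 accept=S16 S0-a->S0 S0-b->S1 S1-a->S2 S1-b->S3 S2-a->S4 S2-b->S3 S3-a->S5 S3-b->S6 S4-a->S7 S4-b->S3 S5-a->S8 S5-b->S6 S6-a->S9 S6-b->S10 S7-a->S7 S7-b->S11 S8-a->S11 S8-b->S6 S9-a->S12 S9-b->S10 S10-a->S13 S10-b->S10 S11-a->S11 S11-b->S14 S12-a->S14 S12-b->S10 S13-a->S15 S13-b->S10 S14-a->S14 S14-b->S16 S15-a->S16 S15-b->S10 S16-a->S16 S16-b->S16

Build one automaton per condition and run them in lockstep. The first has 5 states tracking whether and how much of `baaa` has been seen; the second has 6 states tracking the count of `b`s, saturating at 5. A product state is a pair (one from each), accepting exactly when both do. Equivalent product states are then merged.
17 states suffice.
          a    b  
>  S0     S0   S1 
   S1     S2   S3 
   S2     S4   S3 
   S3     S5   S6 
   S4     S7   S3 
   S5     S8   S6 
   S6     S9  S10 
   S7     S7  S11 
   S8    S11   S6 
   S9    S12  S10 
   S10   S13  S10 
   S11   S11  S14 
   S12   S14  S10 
   S13   S15  S10 
   S14   S14  S16 
   S15   S16  S10 
 * S16   S16  S16 
(> = start, * = accepting)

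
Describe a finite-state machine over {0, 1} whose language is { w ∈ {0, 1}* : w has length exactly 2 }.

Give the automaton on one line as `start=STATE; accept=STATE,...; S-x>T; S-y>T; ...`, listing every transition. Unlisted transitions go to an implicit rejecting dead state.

Count input length up to 3: every symbol moves from q0 toward q3, which means 'more than 2' and absorbs. Accept from {q2}.
With 4 states:
        0   1  
>  q0   q1  q1 
   q1   q2  q2 
 * q2   q3  q3 
   q3   q3  q3 
(> = start, * = accepting)

start=q0; accept=q2; q0-0>q1; q0-1>q1; q1-0>q2; q1-1>q2; q2-0>q3; q2-1>q3; q3-0>q3; q3-1>q3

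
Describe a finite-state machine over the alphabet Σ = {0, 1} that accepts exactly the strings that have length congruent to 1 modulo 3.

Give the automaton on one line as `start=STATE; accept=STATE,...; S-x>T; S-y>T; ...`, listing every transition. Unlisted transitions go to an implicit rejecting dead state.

start=q0; accept=q1; q0-0>q1; q0-1>q1; q1-0>q2; q1-1>q2; q2-0>q0; q2-1>q0

Count input length modulo 3: every symbol advances one step around the cycle q0 → q1 → q2 → q0. Accept at q1.
        0   1  
>  q0   q1  q1 
 * q1   q2  q2 
   q2   q0  q0 
(> = start, * = accepting)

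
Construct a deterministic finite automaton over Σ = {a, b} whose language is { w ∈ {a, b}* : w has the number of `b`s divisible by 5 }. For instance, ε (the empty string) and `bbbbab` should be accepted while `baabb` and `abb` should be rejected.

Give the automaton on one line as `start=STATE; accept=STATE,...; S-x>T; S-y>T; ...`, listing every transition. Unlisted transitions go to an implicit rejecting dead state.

The only thing that matters is how many `b`s have appeared, reduced mod 5. Use one state per residue: S0 for 0, …, S4 for 4. Reading `b` moves to the next residue; anything else stays put. S0 is accepting.
A 5-state machine:
        a   b  
>* S0   S0  S1 
   S1   S1  S2 
   S2   S2  S3 
   S3   S3  S4 
   S4   S4  S0 
(> = start, * = accepting)

start=S0; accept=S0; S0-a>S0; S0-b>S1; S1-a>S1; S1-b>S2; S2-a>S2; S2-b>S3; S3-a>S3; S3-b>S4; S4-a>S4; S4-b>S0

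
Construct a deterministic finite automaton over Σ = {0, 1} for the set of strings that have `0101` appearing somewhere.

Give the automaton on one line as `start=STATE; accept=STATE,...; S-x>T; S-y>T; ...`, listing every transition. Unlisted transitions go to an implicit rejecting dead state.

Track how much of `0101` has been matched so far: state s0 is no progress, s4 is the absorbing accept state reached once `0101` has occurred. Intermediate states record partial matches; on a mismatch, fall back to the longest reusable overlap.
With 5 states:
        0   1  
>  s0   s1  s0 
   s1   s1  s2 
   s2   s3  s0 
   s3   s1  s4 
 * s4   s4  s4 
(> = start, * = accepting)

start=s0; accept=s4; s0-0>s1; s0-1>s0; s1-0>s1; s1-1>s2; s2-0>s3; s2-1>s0; s3-0>s1; s3-1>s4; s4-0>s4; s4-1>s4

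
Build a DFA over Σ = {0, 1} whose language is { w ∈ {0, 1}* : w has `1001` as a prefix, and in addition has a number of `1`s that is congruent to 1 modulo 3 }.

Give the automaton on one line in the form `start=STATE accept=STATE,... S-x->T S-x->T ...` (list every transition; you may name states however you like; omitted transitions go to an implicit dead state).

start=S0 accept=S7 S0-0->S1 S0-1->S2 S1-0->S1 S1-1->S1 S2-0->S3 S2-1->S1 S3-0->S4 S3-1->S1 S4-0->S1 S4-1->S5 S5-0->S5 S5-1->S6 S6-0->S6 S6-1->S7 S7-0->S7 S7-1->S5

Handle the two conditions separately and then intersect. The first has 6 states tracking whether the input so far still matches the prefix `1001`; the second has 3 states tracking the count of `1`s modulo 3. A product state is a pair (one from each), accepting exactly when both do. Minimizing collapses redundant product states.
An 8-state machine:
        0   1  
>  S0   S1  S2 
   S1   S1  S1 
   S2   S3  S1 
   S3   S4  S1 
   S4   S1  S5 
   S5   S5  S6 
   S6   S6  S7 
 * S7   S7  S5 
(> = start, * = accepting)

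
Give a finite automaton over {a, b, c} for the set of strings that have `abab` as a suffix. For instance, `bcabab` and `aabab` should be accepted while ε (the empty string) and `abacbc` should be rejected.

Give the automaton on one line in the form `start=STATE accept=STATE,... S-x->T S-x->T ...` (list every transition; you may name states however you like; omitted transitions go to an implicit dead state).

start=q0 accept=q4 q0-a->q1 q0-b->q0 q0-c->q0 q1-a->q1 q1-b->q2 q1-c->q0 q2-a->q3 q2-b->q0 q2-c->q0 q3-a->q1 q3-b->q4 q3-c->q0 q4-a->q3 q4-b->q0 q4-c->q0

Remember how much of `abab` the current input suffix matches. State q0 means no match yet; q1 means the last symbol is `a`; q2 means the last 2 symbols are `ab`; q3 means the last 3 symbols are `aba`; q4 means the last 4 symbols are `abab`. Only q4 accepts. On a mismatch, fall back to the longest proper suffix that is still a prefix of `abab`.
A 5-state machine:
        a   b   c  
>  q0   q1  q0  q0 
   q1   q1  q2  q0 
   q2   q3  q0  q0 
   q3   q1  q4  q0 
 * q4   q3  q0  q0 
(> = start, * = accepting)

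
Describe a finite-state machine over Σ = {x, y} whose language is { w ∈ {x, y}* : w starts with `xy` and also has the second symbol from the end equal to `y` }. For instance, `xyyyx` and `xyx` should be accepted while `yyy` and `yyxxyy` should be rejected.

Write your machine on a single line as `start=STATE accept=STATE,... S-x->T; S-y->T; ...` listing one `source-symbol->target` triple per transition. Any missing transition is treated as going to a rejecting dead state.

start=s0; accept=s8,s9; s0-x->s1; s0-y->s2; s1-x->s3; s1-y->s4; s2-x->s5; s2-y->s6; s3-x->s3; s3-y->s7; s4-x->s8; s4-y->s9; s5-x->s3; s5-y->s7; s6-x->s5; s6-y->s6; s7-x->s5; s7-y->s6; s8-x->s10; s8-y->s4; s9-x->s8; s9-y->s9; s10-x->s10; s10-y->s4

Handle the two conditions separately and then intersect. One (4 states) tracks whether the input so far still matches the prefix `xy`; the other (7 states) tracks the last 2 symbols read. Each combined state is a pair, one component from each; accept when both components accept.
An 11-state machine:
          x    y  
>  s0     s1   s2 
   s1     s3   s4 
   s2     s5   s6 
   s3     s3   s7 
   s4     s8   s9 
   s5     s3   s7 
   s6     s5   s6 
   s7     s5   s6 
 * s8    s10   s4 
 * s9     s8   s9 
   s10   s10   s4 
(> = start, * = accepting)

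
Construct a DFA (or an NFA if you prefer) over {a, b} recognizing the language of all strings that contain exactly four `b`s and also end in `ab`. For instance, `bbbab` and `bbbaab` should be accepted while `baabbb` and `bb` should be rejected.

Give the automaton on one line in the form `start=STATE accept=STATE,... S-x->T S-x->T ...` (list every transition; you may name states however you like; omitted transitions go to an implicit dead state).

Handle the two conditions separately and then intersect. The first has 6 states tracking the count of `b`s, saturating at 5; the second has 3 states tracking how much of the suffix `ab` has currently been matched. A product state is a pair (one from each), accepting exactly when both do. Minimizing collapses redundant product states.
7 states suffice.
        a   b  
>  s0   s0  s1 
   s1   s1  s2 
   s2   s2  s3 
   s3   s4  s5 
   s4   s4  s6 
   s5   s5  s5 
 * s6   s5  s5 
(> = start, * = accepting)

start=s0 accept=s6 s0-a->s0 s0-b->s1 s1-a->s1 s1-b->s2 s2-a->s2 s2-b->s3 s3-a->s4 s3-b->s5 s4-a->s4 s4-b->s6 s5-a->s5 s5-b->s5 s6-a->s5 s6-b->s5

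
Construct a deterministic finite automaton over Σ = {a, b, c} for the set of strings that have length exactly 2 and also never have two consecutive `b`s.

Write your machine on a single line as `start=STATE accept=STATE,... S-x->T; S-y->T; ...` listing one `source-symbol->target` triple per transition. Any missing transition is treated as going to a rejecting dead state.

start=q0; accept=q3,q4; q0-a->q1; q0-b->q2; q0-c->q1; q1-a->q3; q1-b->q4; q1-c->q3; q2-a->q3; q2-b->q5; q2-c->q3; q3-a->q6; q3-b->q7; q3-c->q6; q4-a->q6; q4-b->q8; q4-c->q6; q5-a->q8; q5-b->q8; q5-c->q8; q6-a->q6; q6-b->q7; q6-c->q6; q7-a->q6; q7-b->q8; q7-c->q6; q8-a->q8; q8-b->q8; q8-c->q8

Run two small machines in parallel and take their product. One (4 states) tracks the input length, saturating at 3; the other (3 states) tracks partial matches of the forbidden pattern `bb`. Each combined state is a pair, one component from each; accept when both components accept.
        a   b   c  
>  q0   q1  q2  q1 
   q1   q3  q4  q3 
   q2   q3  q5  q3 
 * q3   q6  q7  q6 
 * q4   q6  q8  q6 
   q5   q8  q8  q8 
   q6   q6  q7  q6 
   q7   q6  q8  q6 
   q8   q8  q8  q8 
(> = start, * = accepting)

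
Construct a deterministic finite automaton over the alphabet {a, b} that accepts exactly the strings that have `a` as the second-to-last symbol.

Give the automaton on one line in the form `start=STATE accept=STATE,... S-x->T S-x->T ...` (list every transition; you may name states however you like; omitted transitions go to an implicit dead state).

Because acceptance depends on a position counted from the end, the machine has to buffer the most recent 2 symbols. Make each state the string of the last up-to-2 symbols read; on input `x` shift the window left and append `x`. Accept when the buffered window has length 2 and begins with `a`.
A 7-state machine:
        a   b  
>  s0   s1  s2 
   s1   s3  s4 
   s2   s5  s6 
 * s3   s3  s4 
 * s4   s5  s6 
   s5   s3  s4 
   s6   s5  s6 
(> = start, * = accepting)

start=s0 accept=s3,s4 s0-a->s1 s0-b->s2 s1-a->s3 s1-b->s4 s2-a->s5 s2-b->s6 s3-a->s3 s3-b->s4 s4-a->s5 s4-b->s6 s5-a->s3 s5-b->s4 s6-a->s5 s6-b->s6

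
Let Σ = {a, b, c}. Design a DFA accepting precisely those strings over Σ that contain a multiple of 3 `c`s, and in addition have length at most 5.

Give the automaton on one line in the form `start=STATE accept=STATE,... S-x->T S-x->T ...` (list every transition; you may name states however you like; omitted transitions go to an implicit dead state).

start=q0 accept=q0,q1,q3,q6,q9,q12 q0-a->q1 q0-b->q1 q0-c->q2 q1-a->q3 q1-b->q3 q1-c->q4 q2-a->q4 q2-b->q4 q2-c->q5 q3-a->q6 q3-b->q6 q3-c->q7 q4-a->q7 q4-b->q7 q4-c->q8 q5-a->q8 q5-b->q8 q5-c->q6 q6-a->q9 q6-b->q9 q6-c->q10 q7-a->q10 q7-b->q10 q7-c->q11 q8-a->q11 q8-b->q11 q8-c->q9 q9-a->q12 q9-b->q12 q9-c->q10 q10-a->q10 q10-b->q10 q10-c->q10 q11-a->q10 q11-b->q10 q11-c->q12 q12-a->q10 q12-b->q10 q12-c->q10

Run two small machines in parallel and take their product. The first has 3 states tracking the count of `c`s modulo 3; the second has 7 states tracking the input length, saturating at 6. A product state is a pair (one from each), accepting exactly when both do. After merging equivalent states the machine shrinks.
          a    b    c  
>* q0     q1   q1   q2 
 * q1     q3   q3   q4 
   q2     q4   q4   q5 
 * q3     q6   q6   q7 
   q4     q7   q7   q8 
   q5     q8   q8   q6 
 * q6     q9   q9  q10 
   q7    q10  q10  q11 
   q8    q11  q11   q9 
 * q9    q12  q12  q10 
   q10   q10  q10  q10 
   q11   q10  q10  q12 
 * q12   q10  q10  q10 
(> = start, * = accepting)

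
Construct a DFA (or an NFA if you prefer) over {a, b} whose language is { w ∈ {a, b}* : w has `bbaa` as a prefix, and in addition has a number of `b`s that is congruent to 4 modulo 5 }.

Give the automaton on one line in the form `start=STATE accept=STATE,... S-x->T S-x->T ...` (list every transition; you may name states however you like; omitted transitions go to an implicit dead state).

Handle the two conditions separately and then intersect. The first has 6 states tracking whether the input so far still matches the prefix `bbaa`; the second has 5 states tracking the count of `b`s modulo 5. A product state is a pair (one from each), accepting exactly when both do. Minimizing collapses redundant product states.
A 10-state machine:
        a   b  
>  q0   q1  q2 
   q1   q1  q1 
   q2   q1  q3 
   q3   q4  q1 
   q4   q5  q1 
   q5   q5  q6 
   q6   q6  q7 
 * q7   q7  q8 
   q8   q8  q9 
   q9   q9  q5 
(> = start, * = accepting)

start=q0 accept=q7 q0-a->q1 q0-b->q2 q1-a->q1 q1-b->q1 q2-a->q1 q2-b->q3 q3-a->q4 q3-b->q1 q4-a->q5 q4-b->q1 q5-a->q5 q5-b->q6 q6-a->q6 q6-b->q7 q7-a->q7 q7-b->q8 q8-a->q8 q8-b->q9 q9-a->q9 q9-b->q5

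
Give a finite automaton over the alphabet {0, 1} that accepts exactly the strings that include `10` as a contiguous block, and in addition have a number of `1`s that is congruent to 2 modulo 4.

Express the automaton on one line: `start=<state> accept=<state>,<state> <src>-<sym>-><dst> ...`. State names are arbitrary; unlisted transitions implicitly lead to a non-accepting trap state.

Build one automaton per condition and run them in lockstep. The first has 3 states tracking whether and how much of `10` has been seen; the second has 4 states tracking the count of `1`s modulo 4. A product state is a pair (one from each), accepting exactly when both do.
With 9 states:
        0   1  
>  q0   q0  q1 
   q1   q2  q3 
   q2   q2  q4 
   q3   q4  q5 
 * q4   q4  q6 
   q5   q6  q7 
   q6   q6  q8 
   q7   q8  q1 
   q8   q8  q2 
(> = start, * = accepting)

start=q0 accept=q4 q0-0->q0 q0-1->q1 q1-0->q2 q1-1->q3 q2-0->q2 q2-1->q4 q3-0->q4 q3-1->q5 q4-0->q4 q4-1->q6 q5-0->q6 q5-1->q7 q6-0->q6 q6-1->q8 q7-0->q8 q7-1->q1 q8-0->q8 q8-1->q2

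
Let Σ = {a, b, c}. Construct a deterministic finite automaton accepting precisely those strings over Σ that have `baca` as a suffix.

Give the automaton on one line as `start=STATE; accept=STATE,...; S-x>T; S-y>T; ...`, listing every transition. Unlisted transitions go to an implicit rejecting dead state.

start=S0; accept=S4; S0-a>S0; S0-b>S1; S0-c>S0; S1-a>S2; S1-b>S1; S1-c>S0; S2-a>S0; S2-b>S1; S2-c>S3; S3-a>S4; S3-b>S1; S3-c>S0; S4-a>S0; S4-b>S1; S4-c>S0

Let each state record the length of the longest suffix of the input read so far that is also a prefix of `baca`. S1 means the last symbol is `b`; S2 means the last 2 symbols are `ba`; S3 means the last 3 symbols are `bac`; S4 means the last 4 symbols are `baca`. Accept only at S4, where the string currently ends in `baca`.
        a   b   c  
>  S0   S0  S1  S0 
   S1   S2  S1  S0 
   S2   S0  S1  S3 
   S3   S4  S1  S0 
 * S4   S0  S1  S0 
(> = start, * = accepting)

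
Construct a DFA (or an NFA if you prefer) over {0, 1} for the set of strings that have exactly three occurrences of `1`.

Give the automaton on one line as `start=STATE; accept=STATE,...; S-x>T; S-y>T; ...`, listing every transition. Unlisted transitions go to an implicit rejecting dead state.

Count `1`s, saturating at 4: states s0 through s3 mean 0 through 3 `1`s seen; s4 means more than 3. Each `1` increments (capped at s4); other symbols loop. Accept from {s3}.
A 5-state machine:
        0   1  
>  s0   s0  s1 
   s1   s1  s2 
   s2   s2  s3 
 * s3   s3  s4 
   s4   s4  s4 
(> = start, * = accepting)

start=s0; accept=s3; s0-0>s0; s0-1>s1; s1-0>s1; s1-1>s2; s2-0>s2; s2-1>s3; s3-0>s3; s3-1>s4; s4-0>s4; s4-1>s4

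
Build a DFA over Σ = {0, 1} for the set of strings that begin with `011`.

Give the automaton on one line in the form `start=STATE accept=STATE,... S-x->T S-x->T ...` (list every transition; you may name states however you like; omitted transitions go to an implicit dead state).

Walk along `011` while the input agrees: from q0 take `0` to q1, and so on. Any deviation drops to the rejecting sink q4. Once q3 is reached the prefix is confirmed and every continuation is accepted.
A 5-state machine:
        0   1  
>  q0   q1  q4 
   q1   q4  q2 
   q2   q4  q3 
 * q3   q3  q3 
   q4   q4  q4 
(> = start, * = accepting)

start=q0 accept=q3 q0-0->q1 q0-1->q4 q1-0->q4 q1-1->q2 q2-0->q4 q2-1->q3 q3-0->q3 q3-1->q3 q4-0->q4 q4-1->q4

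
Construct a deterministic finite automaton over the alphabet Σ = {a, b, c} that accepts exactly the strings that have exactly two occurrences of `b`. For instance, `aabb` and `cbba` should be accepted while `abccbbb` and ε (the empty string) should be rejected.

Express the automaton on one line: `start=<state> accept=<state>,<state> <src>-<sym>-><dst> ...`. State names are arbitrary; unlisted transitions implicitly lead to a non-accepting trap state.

Count `b`s, saturating at 3: states q0 through q2 mean 0 through 2 `b`s seen; q3 means more than 2. Each `b` increments (capped at q3); other symbols loop. Accept from {q2}.
A 4-state machine:
        a   b   c  
>  q0   q0  q1  q0 
   q1   q1  q2  q1 
 * q2   q2  q3  q2 
   q3   q3  q3  q3 
(> = start, * = accepting)

start=q0 accept=q2 q0-a->q0 q0-b->q1 q0-c->q0 q1-a->q1 q1-b->q2 q1-c->q1 q2-a->q2 q2-b->q3 q2-c->q2 q3-a->q3 q3-b->q3 q3-c->q3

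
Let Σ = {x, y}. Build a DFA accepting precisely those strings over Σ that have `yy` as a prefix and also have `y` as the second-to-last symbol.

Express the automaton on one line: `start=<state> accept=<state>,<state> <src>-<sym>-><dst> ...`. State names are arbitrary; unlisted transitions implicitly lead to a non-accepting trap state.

start=s0 accept=s3,s4 s0-x->s1 s0-y->s2 s1-x->s1 s1-y->s1 s2-x->s1 s2-y->s3 s3-x->s4 s3-y->s3 s4-x->s5 s4-y->s6 s5-x->s5 s5-y->s6 s6-x->s4 s6-y->s3

Handle the two conditions separately and then intersect. One (4 states) tracks whether the input so far still matches the prefix `yy`; the other (7 states) tracks the last 2 symbols read. Each combined state is a pair, one component from each; accept when both components accept. Minimizing collapses redundant product states.
7 states suffice.
        x   y  
>  s0   s1  s2 
   s1   s1  s1 
   s2   s1  s3 
 * s3   s4  s3 
 * s4   s5  s6 
   s5   s5  s6 
   s6   s4  s3 
(> = start, * = accepting)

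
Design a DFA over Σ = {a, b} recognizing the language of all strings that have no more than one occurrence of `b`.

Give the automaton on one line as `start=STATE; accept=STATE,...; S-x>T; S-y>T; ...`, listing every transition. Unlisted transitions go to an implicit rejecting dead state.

start=S0; accept=S0,S1; S0-a>S0; S0-b>S1; S1-a>S1; S1-b>S2; S2-a>S2; S2-b>S2

Only the number of `b`s matters, and only up to 2. Make a chain S0 → S1 → S2 advanced by each `b` (with S2 absorbing); every other symbol self-loops. The accepting set is {S0, S1}.
With 3 states:
        a   b  
>* S0   S0  S1 
 * S1   S1  S2 
   S2   S2  S2 
(> = start, * = accepting)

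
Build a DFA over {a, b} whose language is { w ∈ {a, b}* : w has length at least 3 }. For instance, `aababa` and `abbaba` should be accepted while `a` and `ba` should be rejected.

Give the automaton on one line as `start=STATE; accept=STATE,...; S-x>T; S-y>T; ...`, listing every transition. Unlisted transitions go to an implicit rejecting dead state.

We only need to distinguish lengths 0, 1, …, 3, and '>3'. Chain q0 → q1 → q2 → q3 → q4 on every symbol, with q4 looping. Accepting states: {q3, q4}.
With 5 states:
        a   b  
>  q0   q1  q1 
   q1   q2  q2 
   q2   q3  q3 
 * q3   q4  q4 
 * q4   q4  q4 
(> = start, * = accepting)

start=q0; accept=q3,q4; q0-a>q1; q0-b>q1; q1-a>q2; q1-b>q2; q2-a>q3; q2-b>q3; q3-a>q4; q3-b>q4; q4-a>q4; q4-b>q4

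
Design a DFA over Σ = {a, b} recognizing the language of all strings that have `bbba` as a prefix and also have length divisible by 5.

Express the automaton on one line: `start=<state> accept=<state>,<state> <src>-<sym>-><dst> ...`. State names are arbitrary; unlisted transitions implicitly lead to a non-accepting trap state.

start=q0 accept=q6 q0-a->q1 q0-b->q2 q1-a->q1 q1-b->q1 q2-a->q1 q2-b->q3 q3-a->q1 q3-b->q4 q4-a->q5 q4-b->q1 q5-a->q6 q5-b->q6 q6-a->q7 q6-b->q7 q7-a->q8 q7-b->q8 q8-a->q9 q8-b->q9 q9-a->q5 q9-b->q5

Handle the two conditions separately and then intersect. One (6 states) tracks whether the input so far still matches the prefix `bbba`; the other (5 states) tracks the input length modulo 5. Each combined state is a pair, one component from each; accept when both components accept. Equivalent product states are then merged.
10 states suffice.
        a   b  
>  q0   q1  q2 
   q1   q1  q1 
   q2   q1  q3 
   q3   q1  q4 
   q4   q5  q1 
   q5   q6  q6 
 * q6   q7  q7 
   q7   q8  q8 
   q8   q9  q9 
   q9   q5  q5 
(> = start, * = accepting)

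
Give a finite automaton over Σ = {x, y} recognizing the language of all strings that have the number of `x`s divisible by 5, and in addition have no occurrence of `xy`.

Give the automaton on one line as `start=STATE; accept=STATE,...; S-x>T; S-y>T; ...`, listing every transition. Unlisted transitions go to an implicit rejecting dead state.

Handle the two conditions separately and then intersect. The first has 5 states tracking the count of `x`s modulo 5; the second has 3 states tracking partial matches of the forbidden pattern `xy`. A product state is a pair (one from each), accepting exactly when both do. Minimizing collapses redundant product states.
With 7 states:
       x  y 
>* A   B  A 
   B   C  D 
   C   E  D 
   D   D  D 
   E   F  D 
   F   G  D 
 * G   B  D 
(> = start, * = accepting)

start=A; accept=A,G; A-x>B; A-y>A; B-x>C; B-y>D; C-x>E; C-y>D; D-x>D; D-y>D; E-x>F; E-y>D; F-x>G; F-y>D; G-x>B; G-y>D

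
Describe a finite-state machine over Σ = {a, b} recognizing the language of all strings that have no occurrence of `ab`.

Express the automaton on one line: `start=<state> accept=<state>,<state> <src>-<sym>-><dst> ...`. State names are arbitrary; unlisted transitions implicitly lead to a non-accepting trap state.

start=s0 accept=s0,s1 s0-a->s1 s0-b->s0 s1-a->s1 s1-b->s2 s2-a->s2 s2-b->s2

Track partial matches of the forbidden pattern `ab`. State s2 is a dead state reached once `ab` has occurred; every other state accepts. s0 means no part of `ab` is currently matched.
A 3-state machine:
        a   b  
>* s0   s1  s0 
 * s1   s1  s2 
   s2   s2  s2 
(> = start, * = accepting)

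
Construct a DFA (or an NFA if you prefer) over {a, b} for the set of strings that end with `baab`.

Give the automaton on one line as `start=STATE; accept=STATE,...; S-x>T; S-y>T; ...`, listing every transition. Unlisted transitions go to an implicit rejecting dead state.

Remember how much of `baab` the current input suffix matches. State S0 means no match yet; S1 means the last symbol is `b`; S2 means the last 2 symbols are `ba`; S3 means the last 3 symbols are `baa`; S4 means the last 4 symbols are `baab`. Only S4 accepts. On a mismatch, fall back to the longest proper suffix that is still a prefix of `baab`.
A 5-state machine:
        a   b  
>  S0   S0  S1 
   S1   S2  S1 
   S2   S3  S1 
   S3   S0  S4 
 * S4   S2  S1 
(> = start, * = accepting)

start=S0; accept=S4; S0-a>S0; S0-b>S1; S1-a>S2; S1-b>S1; S2-a>S3; S2-b>S1; S3-a>S0; S3-b>S4; S4-a>S2; S4-b>S1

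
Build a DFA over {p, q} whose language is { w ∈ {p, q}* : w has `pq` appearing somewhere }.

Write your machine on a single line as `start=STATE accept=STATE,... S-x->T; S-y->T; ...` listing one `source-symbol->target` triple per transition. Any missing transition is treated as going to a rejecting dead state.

Track how much of `pq` has been matched so far: state s0 is no progress, s2 is the absorbing accept state reached once `pq` has occurred. Intermediate states record partial matches; on a mismatch, fall back to the longest reusable overlap.
3 states suffice.
        p   q  
>  s0   s1  s0 
   s1   s1  s2 
 * s2   s2  s2 
(> = start, * = accepting)

start=s0; accept=s2; s0-p->s1; s0-q->s0; s1-p->s1; s1-q->s2; s2-p->s2; s2-q->s2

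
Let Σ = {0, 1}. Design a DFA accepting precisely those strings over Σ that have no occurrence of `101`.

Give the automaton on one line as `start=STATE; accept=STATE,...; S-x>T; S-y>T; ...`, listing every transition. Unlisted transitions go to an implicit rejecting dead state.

This is the complement of 'contains `101`'. Use the same substring-matching states — A through D holding how much of `101` has just been matched — but flip the accepting set: everything except the trap D accepts.
4 states suffice.
       0  1 
>* A   A  B 
 * B   C  B 
 * C   A  D 
   D   D  D 
(> = start, * = accepting)

start=A; accept=A,B,C; A-0>A; A-1>B; B-0>C; B-1>B; C-0>A; C-1>D; D-0>D; D-1>D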